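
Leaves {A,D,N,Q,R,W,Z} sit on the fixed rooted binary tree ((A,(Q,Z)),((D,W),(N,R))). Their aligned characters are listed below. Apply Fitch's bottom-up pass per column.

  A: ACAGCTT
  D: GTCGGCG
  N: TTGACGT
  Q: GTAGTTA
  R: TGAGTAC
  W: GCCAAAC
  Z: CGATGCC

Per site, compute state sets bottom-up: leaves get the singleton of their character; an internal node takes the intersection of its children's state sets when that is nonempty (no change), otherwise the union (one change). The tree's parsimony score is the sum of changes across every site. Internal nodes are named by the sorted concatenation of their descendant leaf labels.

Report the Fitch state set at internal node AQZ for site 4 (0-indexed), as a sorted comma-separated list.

C,G,T

site 0, node QZ: Q={G} ∪ Z={C} → {C,G} (+1)
site 0, node AQZ: A={A} ∪ QZ={C,G} → {A,C,G} (+1)
site 0, node DW: D={G} ∩ W={G} → {G} (+0)
site 0, node NR: N={T} ∩ R={T} → {T} (+0)
site 0, node DNRW: DW={G} ∪ NR={T} → {G,T} (+1)
site 0, node ADNQRWZ: AQZ={A,C,G} ∩ DNRW={G,T} → {G} (+0)
site 1, node QZ: Q={T} ∪ Z={G} → {G,T} (+1)
site 1, node AQZ: A={C} ∪ QZ={G,T} → {C,G,T} (+1)
site 1, node DW: D={T} ∪ W={C} → {C,T} (+1)
site 1, node NR: N={T} ∪ R={G} → {G,T} (+1)
site 1, node DNRW: DW={C,T} ∩ NR={G,T} → {T} (+0)
site 1, node ADNQRWZ: AQZ={C,G,T} ∩ DNRW={T} → {T} (+0)
site 2, node QZ: Q={A} ∩ Z={A} → {A} (+0)
site 2, node AQZ: A={A} ∩ QZ={A} → {A} (+0)
site 2, node DW: D={C} ∩ W={C} → {C} (+0)
site 2, node NR: N={G} ∪ R={A} → {A,G} (+1)
site 2, node DNRW: DW={C} ∪ NR={A,G} → {A,C,G} (+1)
site 2, node ADNQRWZ: AQZ={A} ∩ DNRW={A,C,G} → {A} (+0)
site 3, node QZ: Q={G} ∪ Z={T} → {G,T} (+1)
site 3, node AQZ: A={G} ∩ QZ={G,T} → {G} (+0)
site 3, node DW: D={G} ∪ W={A} → {A,G} (+1)
site 3, node NR: N={A} ∪ R={G} → {A,G} (+1)
site 3, node DNRW: DW={A,G} ∩ NR={A,G} → {A,G} (+0)
site 3, node ADNQRWZ: AQZ={G} ∩ DNRW={A,G} → {G} (+0)
site 4, node QZ: Q={T} ∪ Z={G} → {G,T} (+1)
site 4, node AQZ: A={C} ∪ QZ={G,T} → {C,G,T} (+1)
site 4, node DW: D={G} ∪ W={A} → {A,G} (+1)
site 4, node NR: N={C} ∪ R={T} → {C,T} (+1)
site 4, node DNRW: DW={A,G} ∪ NR={C,T} → {A,C,G,T} (+1)
site 4, node ADNQRWZ: AQZ={C,G,T} ∩ DNRW={A,C,G,T} → {C,G,T} (+0)
site 5, node QZ: Q={T} ∪ Z={C} → {C,T} (+1)
site 5, node AQZ: A={T} ∩ QZ={C,T} → {T} (+0)
site 5, node DW: D={C} ∪ W={A} → {A,C} (+1)
site 5, node NR: N={G} ∪ R={A} → {A,G} (+1)
site 5, node DNRW: DW={A,C} ∩ NR={A,G} → {A} (+0)
site 5, node ADNQRWZ: AQZ={T} ∪ DNRW={A} → {A,T} (+1)
site 6, node QZ: Q={A} ∪ Z={C} → {A,C} (+1)
site 6, node AQZ: A={T} ∪ QZ={A,C} → {A,C,T} (+1)
site 6, node DW: D={G} ∪ W={C} → {C,G} (+1)
site 6, node NR: N={T} ∪ R={C} → {C,T} (+1)
site 6, node DNRW: DW={C,G} ∩ NR={C,T} → {C} (+0)
site 6, node ADNQRWZ: AQZ={A,C,T} ∩ DNRW={C} → {C} (+0)
per-site changes: [3, 4, 2, 3, 5, 4, 4]; total = 25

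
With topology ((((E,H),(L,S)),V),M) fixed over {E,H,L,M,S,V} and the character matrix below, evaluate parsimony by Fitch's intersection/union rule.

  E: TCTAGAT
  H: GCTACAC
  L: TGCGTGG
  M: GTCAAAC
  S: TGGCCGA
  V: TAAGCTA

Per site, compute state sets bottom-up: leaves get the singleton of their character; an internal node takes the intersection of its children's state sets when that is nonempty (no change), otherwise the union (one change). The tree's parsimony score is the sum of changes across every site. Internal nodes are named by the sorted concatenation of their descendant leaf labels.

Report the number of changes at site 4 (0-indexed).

site 0, node EH: E={T} ∪ H={G} → {G,T} (+1)
site 0, node LS: L={T} ∩ S={T} → {T} (+0)
site 0, node EHLS: EH={G,T} ∩ LS={T} → {T} (+0)
site 0, node EHLSV: EHLS={T} ∩ V={T} → {T} (+0)
site 0, node EHLMSV: EHLSV={T} ∪ M={G} → {G,T} (+1)
site 1, node EH: E={C} ∩ H={C} → {C} (+0)
site 1, node LS: L={G} ∩ S={G} → {G} (+0)
site 1, node EHLS: EH={C} ∪ LS={G} → {C,G} (+1)
site 1, node EHLSV: EHLS={C,G} ∪ V={A} → {A,C,G} (+1)
site 1, node EHLMSV: EHLSV={A,C,G} ∪ M={T} → {A,C,G,T} (+1)
site 2, node EH: E={T} ∩ H={T} → {T} (+0)
site 2, node LS: L={C} ∪ S={G} → {C,G} (+1)
site 2, node EHLS: EH={T} ∪ LS={C,G} → {C,G,T} (+1)
site 2, node EHLSV: EHLS={C,G,T} ∪ V={A} → {A,C,G,T} (+1)
site 2, node EHLMSV: EHLSV={A,C,G,T} ∩ M={C} → {C} (+0)
site 3, node EH: E={A} ∩ H={A} → {A} (+0)
site 3, node LS: L={G} ∪ S={C} → {C,G} (+1)
site 3, node EHLS: EH={A} ∪ LS={C,G} → {A,C,G} (+1)
site 3, node EHLSV: EHLS={A,C,G} ∩ V={G} → {G} (+0)
site 3, node EHLMSV: EHLSV={G} ∪ M={A} → {A,G} (+1)
site 4, node EH: E={G} ∪ H={C} → {C,G} (+1)
site 4, node LS: L={T} ∪ S={C} → {C,T} (+1)
site 4, node EHLS: EH={C,G} ∩ LS={C,T} → {C} (+0)
site 4, node EHLSV: EHLS={C} ∩ V={C} → {C} (+0)
site 4, node EHLMSV: EHLSV={C} ∪ M={A} → {A,C} (+1)
site 5, node EH: E={A} ∩ H={A} → {A} (+0)
site 5, node LS: L={G} ∩ S={G} → {G} (+0)
site 5, node EHLS: EH={A} ∪ LS={G} → {A,G} (+1)
site 5, node EHLSV: EHLS={A,G} ∪ V={T} → {A,G,T} (+1)
site 5, node EHLMSV: EHLSV={A,G,T} ∩ M={A} → {A} (+0)
site 6, node EH: E={T} ∪ H={C} → {C,T} (+1)
site 6, node LS: L={G} ∪ S={A} → {A,G} (+1)
site 6, node EHLS: EH={C,T} ∪ LS={A,G} → {A,C,G,T} (+1)
site 6, node EHLSV: EHLS={A,C,G,T} ∩ V={A} → {A} (+0)
site 6, node EHLMSV: EHLSV={A} ∪ M={C} → {A,C} (+1)
per-site changes: [2, 3, 3, 3, 3, 2, 4]; total = 20

3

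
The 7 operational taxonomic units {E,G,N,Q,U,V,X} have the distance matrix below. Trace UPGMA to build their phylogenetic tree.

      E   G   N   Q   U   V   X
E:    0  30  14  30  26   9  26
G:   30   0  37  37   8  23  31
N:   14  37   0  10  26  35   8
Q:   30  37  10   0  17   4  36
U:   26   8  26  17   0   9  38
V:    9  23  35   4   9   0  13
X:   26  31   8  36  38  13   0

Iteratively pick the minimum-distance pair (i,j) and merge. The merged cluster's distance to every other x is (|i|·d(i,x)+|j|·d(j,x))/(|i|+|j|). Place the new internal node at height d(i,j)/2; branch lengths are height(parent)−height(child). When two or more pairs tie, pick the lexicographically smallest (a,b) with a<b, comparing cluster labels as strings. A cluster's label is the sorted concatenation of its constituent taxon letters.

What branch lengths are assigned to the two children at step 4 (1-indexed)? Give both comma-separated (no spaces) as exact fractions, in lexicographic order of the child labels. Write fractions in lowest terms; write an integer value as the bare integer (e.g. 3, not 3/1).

39/4,31/4

1. join Q+V (d=4) ⇒ QV; edges |Q|=2, |V|=2
  updated: d(E,QV)=39/2, d(G,QV)=30, d(N,QV)=45/2, d(QV,U)=13, d(QV,X)=49/2
2. join G+U (d=8) ⇒ GU; edges |G|=4, |U|=4
  updated: d(E,GU)=28, d(GU,N)=63/2, d(GU,QV)=43/2, d(GU,X)=69/2
3. join N+X (d=8) ⇒ NX; edges |N|=4, |X|=4
  updated: d(E,NX)=20, d(GU,NX)=33, d(NX,QV)=47/2
4. join E+QV (d=39/2) ⇒ EQV; edges |E|=39/4, |QV|=31/4
  updated: d(EQV,GU)=71/3, d(EQV,NX)=67/3
5. join EQV+NX (d=67/3) ⇒ ENQVX; edges |EQV|=17/12, |NX|=43/6
  updated: d(ENQVX,GU)=137/5
6. join ENQVX+GU (d=137/5) ⇒ EGNQUVX; edges |ENQVX|=38/15, |GU|=97/10
final tree: (((E:39/4,(Q:2,V:2):31/4):17/12,(N:4,X:4):43/6):38/15,(G:4,U:4):97/10)
total length: 3499/60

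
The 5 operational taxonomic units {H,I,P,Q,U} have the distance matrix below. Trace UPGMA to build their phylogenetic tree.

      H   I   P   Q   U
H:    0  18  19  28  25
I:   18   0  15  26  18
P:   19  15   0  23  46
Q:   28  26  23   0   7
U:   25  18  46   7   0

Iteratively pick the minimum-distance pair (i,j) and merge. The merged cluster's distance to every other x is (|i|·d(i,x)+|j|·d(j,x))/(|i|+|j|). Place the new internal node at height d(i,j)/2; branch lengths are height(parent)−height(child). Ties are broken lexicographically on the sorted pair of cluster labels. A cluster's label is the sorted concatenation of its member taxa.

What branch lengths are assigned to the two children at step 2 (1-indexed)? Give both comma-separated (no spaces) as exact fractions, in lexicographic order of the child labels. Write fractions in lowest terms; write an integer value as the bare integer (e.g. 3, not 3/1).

15/2,15/2

iteration 1: select Q,U (d=7); attach at lengths (7/2, 7/2); label the merged cluster QU
  updated: d(H,QU)=53/2, d(I,QU)=22, d(P,QU)=69/2
iteration 2: select I,P (d=15); attach at lengths (15/2, 15/2); label the merged cluster IP
  updated: d(H,IP)=37/2, d(IP,QU)=113/4
iteration 3: select H,IP (d=37/2); attach at lengths (37/4, 7/4); label the merged cluster HIP
  updated: d(HIP,QU)=83/3
iteration 4: select HIP,QU (d=83/3); attach at lengths (55/12, 31/3); label the merged cluster HIPQU
final tree: ((H:37/4,(I:15/2,P:15/2):7/4):55/12,(Q:7/2,U:7/2):31/3)
total length: 575/12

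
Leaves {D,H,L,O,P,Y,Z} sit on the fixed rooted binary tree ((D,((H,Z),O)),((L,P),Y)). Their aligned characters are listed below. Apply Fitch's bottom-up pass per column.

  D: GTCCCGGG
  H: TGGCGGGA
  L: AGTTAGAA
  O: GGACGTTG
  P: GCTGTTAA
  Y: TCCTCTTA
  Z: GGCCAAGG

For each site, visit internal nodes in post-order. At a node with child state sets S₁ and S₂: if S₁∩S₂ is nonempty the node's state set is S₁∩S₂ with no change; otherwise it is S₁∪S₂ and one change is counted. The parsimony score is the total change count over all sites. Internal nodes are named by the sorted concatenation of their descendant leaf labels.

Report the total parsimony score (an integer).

24

site 0, node HZ: H={T} ∪ Z={G} → {G,T} (+1)
site 0, node HOZ: HZ={G,T} ∩ O={G} → {G} (+0)
site 0, node DHOZ: D={G} ∩ HOZ={G} → {G} (+0)
site 0, node LP: L={A} ∪ P={G} → {A,G} (+1)
site 0, node LPY: LP={A,G} ∪ Y={T} → {A,G,T} (+1)
site 0, node DHLOPYZ: DHOZ={G} ∩ LPY={A,G,T} → {G} (+0)
site 1, node HZ: H={G} ∩ Z={G} → {G} (+0)
site 1, node HOZ: HZ={G} ∩ O={G} → {G} (+0)
site 1, node DHOZ: D={T} ∪ HOZ={G} → {G,T} (+1)
site 1, node LP: L={G} ∪ P={C} → {C,G} (+1)
site 1, node LPY: LP={C,G} ∩ Y={C} → {C} (+0)
site 1, node DHLOPYZ: DHOZ={G,T} ∪ LPY={C} → {C,G,T} (+1)
site 2, node HZ: H={G} ∪ Z={C} → {C,G} (+1)
site 2, node HOZ: HZ={C,G} ∪ O={A} → {A,C,G} (+1)
site 2, node DHOZ: D={C} ∩ HOZ={A,C,G} → {C} (+0)
site 2, node LP: L={T} ∩ P={T} → {T} (+0)
site 2, node LPY: LP={T} ∪ Y={C} → {C,T} (+1)
site 2, node DHLOPYZ: DHOZ={C} ∩ LPY={C,T} → {C} (+0)
site 3, node HZ: H={C} ∩ Z={C} → {C} (+0)
site 3, node HOZ: HZ={C} ∩ O={C} → {C} (+0)
site 3, node DHOZ: D={C} ∩ HOZ={C} → {C} (+0)
site 3, node LP: L={T} ∪ P={G} → {G,T} (+1)
site 3, node LPY: LP={G,T} ∩ Y={T} → {T} (+0)
site 3, node DHLOPYZ: DHOZ={C} ∪ LPY={T} → {C,T} (+1)
site 4, node HZ: H={G} ∪ Z={A} → {A,G} (+1)
site 4, node HOZ: HZ={A,G} ∩ O={G} → {G} (+0)
site 4, node DHOZ: D={C} ∪ HOZ={G} → {C,G} (+1)
site 4, node LP: L={A} ∪ P={T} → {A,T} (+1)
site 4, node LPY: LP={A,T} ∪ Y={C} → {A,C,T} (+1)
site 4, node DHLOPYZ: DHOZ={C,G} ∩ LPY={A,C,T} → {C} (+0)
site 5, node HZ: H={G} ∪ Z={A} → {A,G} (+1)
site 5, node HOZ: HZ={A,G} ∪ O={T} → {A,G,T} (+1)
site 5, node DHOZ: D={G} ∩ HOZ={A,G,T} → {G} (+0)
site 5, node LP: L={G} ∪ P={T} → {G,T} (+1)
site 5, node LPY: LP={G,T} ∩ Y={T} → {T} (+0)
site 5, node DHLOPYZ: DHOZ={G} ∪ LPY={T} → {G,T} (+1)
site 6, node HZ: H={G} ∩ Z={G} → {G} (+0)
site 6, node HOZ: HZ={G} ∪ O={T} → {G,T} (+1)
site 6, node DHOZ: D={G} ∩ HOZ={G,T} → {G} (+0)
site 6, node LP: L={A} ∩ P={A} → {A} (+0)
site 6, node LPY: LP={A} ∪ Y={T} → {A,T} (+1)
site 6, node DHLOPYZ: DHOZ={G} ∪ LPY={A,T} → {A,G,T} (+1)
site 7, node HZ: H={A} ∪ Z={G} → {A,G} (+1)
site 7, node HOZ: HZ={A,G} ∩ O={G} → {G} (+0)
site 7, node DHOZ: D={G} ∩ HOZ={G} → {G} (+0)
site 7, node LP: L={A} ∩ P={A} → {A} (+0)
site 7, node LPY: LP={A} ∩ Y={A} → {A} (+0)
site 7, node DHLOPYZ: DHOZ={G} ∪ LPY={A} → {A,G} (+1)
per-site changes: [3, 3, 3, 2, 4, 4, 3, 2]; total = 24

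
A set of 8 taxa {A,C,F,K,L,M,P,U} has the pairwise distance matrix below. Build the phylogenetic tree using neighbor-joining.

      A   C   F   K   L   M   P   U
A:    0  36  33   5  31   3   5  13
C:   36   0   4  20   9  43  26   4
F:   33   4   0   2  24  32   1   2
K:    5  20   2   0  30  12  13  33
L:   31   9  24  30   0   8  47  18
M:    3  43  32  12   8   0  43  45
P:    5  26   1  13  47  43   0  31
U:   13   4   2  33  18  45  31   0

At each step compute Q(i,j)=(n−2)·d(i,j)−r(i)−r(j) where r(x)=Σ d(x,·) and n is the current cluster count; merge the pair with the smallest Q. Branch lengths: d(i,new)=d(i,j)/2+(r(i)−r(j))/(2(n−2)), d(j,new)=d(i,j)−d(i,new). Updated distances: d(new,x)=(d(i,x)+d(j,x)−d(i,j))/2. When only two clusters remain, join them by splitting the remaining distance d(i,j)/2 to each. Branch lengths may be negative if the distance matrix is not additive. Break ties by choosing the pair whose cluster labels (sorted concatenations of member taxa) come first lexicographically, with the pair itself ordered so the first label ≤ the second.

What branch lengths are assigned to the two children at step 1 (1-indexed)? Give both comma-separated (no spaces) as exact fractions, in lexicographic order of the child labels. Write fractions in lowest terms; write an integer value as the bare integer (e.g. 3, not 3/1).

29/12,67/12

iteration 1: select L,M (d=8, Q=-305); attach at lengths (29/12, 67/12); label the merged cluster LM
  updated: d(A,LM)=13, d(C,LM)=22, d(F,LM)=24, d(K,LM)=17, d(LM,P)=41, d(LM,U)=55/2
iteration 2: select C,U (d=4, Q=-405/2); attach at lengths (43/20, 37/20); label the merged cluster CU
  updated: d(A,CU)=45/2, d(CU,F)=1, d(CU,K)=49/2, d(CU,LM)=91/4, d(CU,P)=53/2
iteration 3: select CU,F (d=1, Q=-617/4); attach at lengths (161/32, -129/32); label the merged cluster CFU
  updated: d(A,CFU)=109/4, d(CFU,K)=51/4, d(CFU,LM)=183/8, d(CFU,P)=53/4
iteration 4: select CFU,P (d=53/4, Q=-869/8); attach at lengths (349/48, 287/48); label the merged cluster CFPU
  updated: d(A,CFPU)=19/2, d(CFPU,K)=25/4, d(CFPU,LM)=405/16
iteration 5: select A,LM (d=13, Q=-909/16); attach at lengths (-29/64, 861/64); label the merged cluster ALM
  updated: d(ALM,CFPU)=349/32, d(ALM,K)=9/2
iteration 6: select ALM,CFPU (d=349/32, Q=-693/32); attach at lengths (293/64, 405/64); label the merged cluster ACFLMPU
  updated: d(ACFLMPU,K)=-5/64
iteration 7: select ACFLMPU,K (d=-5/64); attach at lengths (-5/128, -5/128); label the merged cluster ACFKLMPU
final tree: (((A:-29/64,(L:29/12,M:67/12):861/64):293/64,(((C:43/20,U:37/20):161/32,F:-129/32):349/48,P:287/48):405/64):-5/128,K:-5/128)
total length: 3205/64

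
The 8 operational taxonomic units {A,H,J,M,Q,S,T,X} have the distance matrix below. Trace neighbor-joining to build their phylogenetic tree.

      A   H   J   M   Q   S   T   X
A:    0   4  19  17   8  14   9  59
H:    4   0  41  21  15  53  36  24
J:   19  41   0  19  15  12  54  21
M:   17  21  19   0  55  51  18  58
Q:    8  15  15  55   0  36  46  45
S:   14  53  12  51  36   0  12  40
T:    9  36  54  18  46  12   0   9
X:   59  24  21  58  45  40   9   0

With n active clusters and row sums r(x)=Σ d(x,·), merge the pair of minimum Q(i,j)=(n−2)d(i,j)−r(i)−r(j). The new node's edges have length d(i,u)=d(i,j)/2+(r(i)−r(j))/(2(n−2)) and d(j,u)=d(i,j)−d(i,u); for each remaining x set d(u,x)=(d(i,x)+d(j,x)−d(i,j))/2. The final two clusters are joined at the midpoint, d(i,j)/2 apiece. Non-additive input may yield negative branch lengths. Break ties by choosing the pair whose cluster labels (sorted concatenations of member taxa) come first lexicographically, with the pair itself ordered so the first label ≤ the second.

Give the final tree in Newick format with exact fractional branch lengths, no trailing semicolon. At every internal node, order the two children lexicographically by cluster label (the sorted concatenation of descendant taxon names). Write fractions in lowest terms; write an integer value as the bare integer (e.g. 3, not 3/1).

(((A:-83/16,(((J:23/20,S:217/20):111/16,(T:-3/2,X:21/2):229/16):41/12,M:413/24):129/16):59/16,H:21/8):99/16,Q:99/16)

iteration 1: select T,X (d=9, Q=-386); attach at lengths (-3/2, 21/2); label the merged cluster TX
  updated: d(A,TX)=59/2, d(H,TX)=51/2, d(J,TX)=33, d(M,TX)=67/2, d(Q,TX)=41, d(S,TX)=43/2
iteration 2: select J,S (d=12, Q=-533/2); attach at lengths (23/20, 217/20); label the merged cluster JS
  updated: d(A,JS)=21/2, d(H,JS)=41, d(JS,M)=29, d(JS,Q)=39/2, d(JS,TX)=85/4
iteration 3: select JS,TX (d=85/4, Q=-187); attach at lengths (111/16, 229/16); label the merged cluster JSTX
  updated: d(A,JSTX)=75/8, d(H,JSTX)=181/8, d(JSTX,M)=165/8, d(JSTX,Q)=157/8
iteration 4: select JSTX,M (d=165/8, Q=-124); attach at lengths (41/12, 413/24); label the merged cluster JMSTX
  updated: d(A,JMSTX)=23/8, d(H,JMSTX)=23/2, d(JMSTX,Q)=27
iteration 5: select A,JMSTX (d=23/8, Q=-101/2); attach at lengths (-83/16, 129/16); label the merged cluster AJMSTX
  updated: d(AJMSTX,H)=101/16, d(AJMSTX,Q)=257/16
iteration 6: select AJMSTX,H (d=101/16, Q=-299/8); attach at lengths (59/16, 21/8); label the merged cluster AHJMSTX
  updated: d(AHJMSTX,Q)=99/8
iteration 7: select AHJMSTX,Q (d=99/8); attach at lengths (99/16, 99/16); label the merged cluster AHJMQSTX
final tree: (((A:-83/16,(((J:23/20,S:217/20):111/16,(T:-3/2,X:21/2):229/16):41/12,M:413/24):129/16):59/16,H:21/8):99/16,Q:99/16)
total length: 1351/16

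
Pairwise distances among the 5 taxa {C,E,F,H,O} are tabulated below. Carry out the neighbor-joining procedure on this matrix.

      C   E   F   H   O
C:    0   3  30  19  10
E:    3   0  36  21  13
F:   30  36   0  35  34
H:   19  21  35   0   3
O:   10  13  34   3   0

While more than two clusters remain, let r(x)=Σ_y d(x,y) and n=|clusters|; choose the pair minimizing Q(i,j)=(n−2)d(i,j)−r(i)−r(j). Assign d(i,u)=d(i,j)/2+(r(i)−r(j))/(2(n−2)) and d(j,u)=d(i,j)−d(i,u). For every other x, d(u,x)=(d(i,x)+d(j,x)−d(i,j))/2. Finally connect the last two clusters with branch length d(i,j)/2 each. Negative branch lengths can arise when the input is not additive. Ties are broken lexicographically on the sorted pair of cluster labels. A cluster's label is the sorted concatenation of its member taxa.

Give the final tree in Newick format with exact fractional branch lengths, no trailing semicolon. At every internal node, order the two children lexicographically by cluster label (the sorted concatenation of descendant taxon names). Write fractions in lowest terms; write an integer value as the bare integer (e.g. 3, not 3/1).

1. join H+O (d=3, Q=-129) ⇒ HO; edges |H|=9/2, |O|=-3/2
  updated: d(C,HO)=13, d(E,HO)=31/2, d(F,HO)=33
2. join C+E (d=3, Q=-189/2) ⇒ CE; edges |C|=-5/8, |E|=29/8
  updated: d(CE,F)=63/2, d(CE,HO)=51/4
3. join CE+F (d=63/2, Q=-309/4) ⇒ CEF; edges |CE|=45/8, |F|=207/8
  updated: d(CEF,HO)=57/8
4. join CEF+HO (d=57/8) ⇒ CEFHO; edges |CEF|=57/16, |HO|=57/16
final tree: (((C:-5/8,E:29/8):45/8,F:207/8):57/16,(H:9/2,O:-3/2):57/16)
total length: 357/8

(((C:-5/8,E:29/8):45/8,F:207/8):57/16,(H:9/2,O:-3/2):57/16)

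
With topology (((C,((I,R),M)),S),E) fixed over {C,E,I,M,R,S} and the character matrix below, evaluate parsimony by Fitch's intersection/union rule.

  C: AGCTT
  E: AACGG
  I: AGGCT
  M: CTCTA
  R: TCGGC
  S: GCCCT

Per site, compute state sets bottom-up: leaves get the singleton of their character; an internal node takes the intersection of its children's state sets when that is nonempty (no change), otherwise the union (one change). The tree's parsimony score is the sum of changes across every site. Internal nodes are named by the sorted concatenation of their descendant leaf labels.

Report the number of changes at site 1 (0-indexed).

[col 0] IR: children I:{A}, R:{T} ∪→ {A,T}; cost 1
[col 0] IMR: children IR:{A,T}, M:{C} ∪→ {A,C,T}; cost 1
[col 0] CIMR: children C:{A}, IMR:{A,C,T} ∩→ {A}; cost 0
[col 0] CIMRS: children CIMR:{A}, S:{G} ∪→ {A,G}; cost 1
[col 0] CEIMRS: children CIMRS:{A,G}, E:{A} ∩→ {A}; cost 0
[col 1] IR: children I:{G}, R:{C} ∪→ {C,G}; cost 1
[col 1] IMR: children IR:{C,G}, M:{T} ∪→ {C,G,T}; cost 1
[col 1] CIMR: children C:{G}, IMR:{C,G,T} ∩→ {G}; cost 0
[col 1] CIMRS: children CIMR:{G}, S:{C} ∪→ {C,G}; cost 1
[col 1] CEIMRS: children CIMRS:{C,G}, E:{A} ∪→ {A,C,G}; cost 1
[col 2] IR: children I:{G}, R:{G} ∩→ {G}; cost 0
[col 2] IMR: children IR:{G}, M:{C} ∪→ {C,G}; cost 1
[col 2] CIMR: children C:{C}, IMR:{C,G} ∩→ {C}; cost 0
[col 2] CIMRS: children CIMR:{C}, S:{C} ∩→ {C}; cost 0
[col 2] CEIMRS: children CIMRS:{C}, E:{C} ∩→ {C}; cost 0
[col 3] IR: children I:{C}, R:{G} ∪→ {C,G}; cost 1
[col 3] IMR: children IR:{C,G}, M:{T} ∪→ {C,G,T}; cost 1
[col 3] CIMR: children C:{T}, IMR:{C,G,T} ∩→ {T}; cost 0
[col 3] CIMRS: children CIMR:{T}, S:{C} ∪→ {C,T}; cost 1
[col 3] CEIMRS: children CIMRS:{C,T}, E:{G} ∪→ {C,G,T}; cost 1
[col 4] IR: children I:{T}, R:{C} ∪→ {C,T}; cost 1
[col 4] IMR: children IR:{C,T}, M:{A} ∪→ {A,C,T}; cost 1
[col 4] CIMR: children C:{T}, IMR:{A,C,T} ∩→ {T}; cost 0
[col 4] CIMRS: children CIMR:{T}, S:{T} ∩→ {T}; cost 0
[col 4] CEIMRS: children CIMRS:{T}, E:{G} ∪→ {G,T}; cost 1
per-site changes: [3, 4, 1, 4, 3]; total = 15

4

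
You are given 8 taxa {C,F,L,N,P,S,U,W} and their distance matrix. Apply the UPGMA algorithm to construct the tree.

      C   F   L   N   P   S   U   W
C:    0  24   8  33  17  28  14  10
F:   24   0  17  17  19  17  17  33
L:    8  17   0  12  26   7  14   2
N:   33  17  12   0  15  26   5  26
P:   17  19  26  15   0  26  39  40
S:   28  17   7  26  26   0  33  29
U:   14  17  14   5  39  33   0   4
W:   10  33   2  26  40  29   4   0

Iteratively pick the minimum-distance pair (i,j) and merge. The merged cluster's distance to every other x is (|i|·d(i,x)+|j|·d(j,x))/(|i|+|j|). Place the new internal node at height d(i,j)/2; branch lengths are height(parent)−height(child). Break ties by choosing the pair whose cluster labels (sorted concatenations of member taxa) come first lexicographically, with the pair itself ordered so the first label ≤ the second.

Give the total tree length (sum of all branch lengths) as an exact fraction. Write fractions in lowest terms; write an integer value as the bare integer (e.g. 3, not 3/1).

step 1: merge (L,W) at d=2; branch lengths L→1, W→1; new cluster LW
  updated: d(C,LW)=9, d(F,LW)=25, d(LW,N)=19, d(LW,P)=33, d(LW,S)=18, d(LW,U)=9
step 2: merge (N,U) at d=5; branch lengths N→5/2, U→5/2; new cluster NU
  updated: d(C,NU)=47/2, d(F,NU)=17, d(LW,NU)=14, d(NU,P)=27, d(NU,S)=59/2
step 3: merge (C,LW) at d=9; branch lengths C→9/2, LW→7/2; new cluster CLW
  updated: d(CLW,F)=74/3, d(CLW,NU)=103/6, d(CLW,P)=83/3, d(CLW,S)=64/3
step 4: merge (F,NU) at d=17; branch lengths F→17/2, NU→6; new cluster FNU
  updated: d(CLW,FNU)=59/3, d(FNU,P)=73/3, d(FNU,S)=76/3
step 5: merge (CLW,FNU) at d=59/3; branch lengths CLW→16/3, FNU→4/3; new cluster CFLNUW
  updated: d(CFLNUW,P)=26, d(CFLNUW,S)=70/3
step 6: merge (CFLNUW,S) at d=70/3; branch lengths CFLNUW→11/6, S→35/3; new cluster CFLNSUW
  updated: d(CFLNSUW,P)=26
step 7: merge (CFLNSUW,P) at d=26; branch lengths CFLNSUW→4/3, P→13; new cluster CFLNPSUW
final tree: ((((C:9/2,(L:1,W:1):7/2):16/3,(F:17/2,(N:5/2,U:5/2):6):4/3):11/6,S:35/3):4/3,P:13)
total length: 64

64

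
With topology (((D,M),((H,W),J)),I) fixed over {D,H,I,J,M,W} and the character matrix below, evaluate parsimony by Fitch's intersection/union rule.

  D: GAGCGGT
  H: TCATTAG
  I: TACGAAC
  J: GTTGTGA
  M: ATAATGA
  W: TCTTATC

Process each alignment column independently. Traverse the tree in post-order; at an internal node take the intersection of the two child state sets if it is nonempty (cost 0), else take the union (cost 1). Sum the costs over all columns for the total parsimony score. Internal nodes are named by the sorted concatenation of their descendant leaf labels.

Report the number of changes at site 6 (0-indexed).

[col 0] DM: children D:{G}, M:{A} ∪→ {A,G}; cost 1
[col 0] HW: children H:{T}, W:{T} ∩→ {T}; cost 0
[col 0] HJW: children HW:{T}, J:{G} ∪→ {G,T}; cost 1
[col 0] DHJMW: children DM:{A,G}, HJW:{G,T} ∩→ {G}; cost 0
[col 0] DHIJMW: children DHJMW:{G}, I:{T} ∪→ {G,T}; cost 1
[col 1] DM: children D:{A}, M:{T} ∪→ {A,T}; cost 1
[col 1] HW: children H:{C}, W:{C} ∩→ {C}; cost 0
[col 1] HJW: children HW:{C}, J:{T} ∪→ {C,T}; cost 1
[col 1] DHJMW: children DM:{A,T}, HJW:{C,T} ∩→ {T}; cost 0
[col 1] DHIJMW: children DHJMW:{T}, I:{A} ∪→ {A,T}; cost 1
[col 2] DM: children D:{G}, M:{A} ∪→ {A,G}; cost 1
[col 2] HW: children H:{A}, W:{T} ∪→ {A,T}; cost 1
[col 2] HJW: children HW:{A,T}, J:{T} ∩→ {T}; cost 0
[col 2] DHJMW: children DM:{A,G}, HJW:{T} ∪→ {A,G,T}; cost 1
[col 2] DHIJMW: children DHJMW:{A,G,T}, I:{C} ∪→ {A,C,G,T}; cost 1
[col 3] DM: children D:{C}, M:{A} ∪→ {A,C}; cost 1
[col 3] HW: children H:{T}, W:{T} ∩→ {T}; cost 0
[col 3] HJW: children HW:{T}, J:{G} ∪→ {G,T}; cost 1
[col 3] DHJMW: children DM:{A,C}, HJW:{G,T} ∪→ {A,C,G,T}; cost 1
[col 3] DHIJMW: children DHJMW:{A,C,G,T}, I:{G} ∩→ {G}; cost 0
[col 4] DM: children D:{G}, M:{T} ∪→ {G,T}; cost 1
[col 4] HW: children H:{T}, W:{A} ∪→ {A,T}; cost 1
[col 4] HJW: children HW:{A,T}, J:{T} ∩→ {T}; cost 0
[col 4] DHJMW: children DM:{G,T}, HJW:{T} ∩→ {T}; cost 0
[col 4] DHIJMW: children DHJMW:{T}, I:{A} ∪→ {A,T}; cost 1
[col 5] DM: children D:{G}, M:{G} ∩→ {G}; cost 0
[col 5] HW: children H:{A}, W:{T} ∪→ {A,T}; cost 1
[col 5] HJW: children HW:{A,T}, J:{G} ∪→ {A,G,T}; cost 1
[col 5] DHJMW: children DM:{G}, HJW:{A,G,T} ∩→ {G}; cost 0
[col 5] DHIJMW: children DHJMW:{G}, I:{A} ∪→ {A,G}; cost 1
[col 6] DM: children D:{T}, M:{A} ∪→ {A,T}; cost 1
[col 6] HW: children H:{G}, W:{C} ∪→ {C,G}; cost 1
[col 6] HJW: children HW:{C,G}, J:{A} ∪→ {A,C,G}; cost 1
[col 6] DHJMW: children DM:{A,T}, HJW:{A,C,G} ∩→ {A}; cost 0
[col 6] DHIJMW: children DHJMW:{A}, I:{C} ∪→ {A,C}; cost 1
per-site changes: [3, 3, 4, 3, 3, 3, 4]; total = 23

4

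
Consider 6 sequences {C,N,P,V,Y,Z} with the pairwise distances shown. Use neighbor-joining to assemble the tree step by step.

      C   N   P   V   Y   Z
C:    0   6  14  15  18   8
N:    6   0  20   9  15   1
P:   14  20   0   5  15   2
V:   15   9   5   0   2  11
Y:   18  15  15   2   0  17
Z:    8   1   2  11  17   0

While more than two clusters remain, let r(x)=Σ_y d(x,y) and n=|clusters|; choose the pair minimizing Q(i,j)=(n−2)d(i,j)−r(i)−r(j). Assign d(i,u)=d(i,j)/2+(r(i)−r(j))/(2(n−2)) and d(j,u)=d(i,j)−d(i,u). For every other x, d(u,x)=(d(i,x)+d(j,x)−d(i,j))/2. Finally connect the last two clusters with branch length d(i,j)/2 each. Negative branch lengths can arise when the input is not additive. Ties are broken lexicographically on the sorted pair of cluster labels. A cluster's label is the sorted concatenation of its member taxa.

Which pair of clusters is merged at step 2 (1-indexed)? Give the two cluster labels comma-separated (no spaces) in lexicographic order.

step 1: merge (V,Y) at d=2, Q=-101; branch lengths V→-17/8, Y→33/8; new cluster VY
  updated: d(C,VY)=31/2, d(N,VY)=11, d(P,VY)=9, d(VY,Z)=13
step 2: merge (P,VY) at d=9, Q=-133/2; branch lengths P→47/12, VY→61/12; new cluster PVY
  updated: d(C,PVY)=41/4, d(N,PVY)=11, d(PVY,Z)=3
step 3: merge (C,N) at d=6, Q=-121/4; branch lengths C→73/16, N→23/16; new cluster CN
  updated: d(CN,PVY)=61/8, d(CN,Z)=3/2
step 4: merge (CN,PVY) at d=61/8, Q=-97/8; branch lengths CN→49/16, PVY→73/16; new cluster CNPVY
  updated: d(CNPVY,Z)=-25/16
step 5: merge (CNPVY,Z) at d=-25/16; branch lengths CNPVY→-25/32, Z→-25/32; new cluster CNPVYZ
final tree: (((C:73/16,N:23/16):49/16,(P:47/12,(V:-17/8,Y:33/8):61/12):73/16):-25/32,Z:-25/32)
total length: 369/16

P,VY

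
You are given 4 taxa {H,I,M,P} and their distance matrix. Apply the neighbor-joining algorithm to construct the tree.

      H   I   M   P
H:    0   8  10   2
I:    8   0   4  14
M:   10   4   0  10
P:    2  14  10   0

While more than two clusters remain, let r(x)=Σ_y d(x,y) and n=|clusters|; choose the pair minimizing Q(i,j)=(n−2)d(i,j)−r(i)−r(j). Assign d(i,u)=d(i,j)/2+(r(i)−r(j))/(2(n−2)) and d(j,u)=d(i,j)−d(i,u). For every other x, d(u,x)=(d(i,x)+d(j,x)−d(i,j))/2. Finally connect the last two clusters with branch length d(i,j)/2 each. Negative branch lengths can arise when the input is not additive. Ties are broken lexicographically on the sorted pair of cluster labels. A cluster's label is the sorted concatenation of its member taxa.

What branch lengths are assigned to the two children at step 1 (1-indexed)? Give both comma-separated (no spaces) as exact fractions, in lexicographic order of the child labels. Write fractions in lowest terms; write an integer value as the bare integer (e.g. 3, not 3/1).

-1/2,5/2

iteration 1: select H,P (d=2, Q=-42); attach at lengths (-1/2, 5/2); label the merged cluster HP
  updated: d(HP,I)=10, d(HP,M)=9
iteration 2: select HP,I (d=10, Q=-23); attach at lengths (15/2, 5/2); label the merged cluster HIP
  updated: d(HIP,M)=3/2
iteration 3: select HIP,M (d=3/2); attach at lengths (3/4, 3/4); label the merged cluster HIMP
final tree: (((H:-1/2,P:5/2):15/2,I:5/2):3/4,M:3/4)
total length: 27/2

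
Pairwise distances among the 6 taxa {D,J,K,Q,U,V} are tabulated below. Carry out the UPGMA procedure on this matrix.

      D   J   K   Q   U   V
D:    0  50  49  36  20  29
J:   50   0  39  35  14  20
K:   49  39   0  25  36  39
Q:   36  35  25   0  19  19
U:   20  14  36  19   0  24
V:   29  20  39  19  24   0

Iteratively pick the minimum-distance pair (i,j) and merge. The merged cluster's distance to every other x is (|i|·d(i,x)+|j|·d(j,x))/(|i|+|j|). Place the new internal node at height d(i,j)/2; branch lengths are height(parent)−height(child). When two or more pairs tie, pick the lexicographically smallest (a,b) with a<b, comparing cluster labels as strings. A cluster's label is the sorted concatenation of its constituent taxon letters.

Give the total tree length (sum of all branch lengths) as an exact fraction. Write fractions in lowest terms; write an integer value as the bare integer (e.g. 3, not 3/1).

step 1: merge (J,U) at d=14; branch lengths J→7, U→7; new cluster JU
  updated: d(D,JU)=35, d(JU,K)=75/2, d(JU,Q)=27, d(JU,V)=22
step 2: merge (Q,V) at d=19; branch lengths Q→19/2, V→19/2; new cluster QV
  updated: d(D,QV)=65/2, d(JU,QV)=49/2, d(K,QV)=32
step 3: merge (JU,QV) at d=49/2; branch lengths JU→21/4, QV→11/4; new cluster JQUV
  updated: d(D,JQUV)=135/4, d(JQUV,K)=139/4
step 4: merge (D,JQUV) at d=135/4; branch lengths D→135/8, JQUV→37/8; new cluster DJQUV
  updated: d(DJQUV,K)=188/5
step 5: merge (DJQUV,K) at d=188/5; branch lengths DJQUV→77/40, K→94/5; new cluster DJKQUV
final tree: ((D:135/8,((J:7,U:7):21/4,(Q:19/2,V:19/2):11/4):37/8):77/40,K:94/5)
total length: 3329/40

3329/40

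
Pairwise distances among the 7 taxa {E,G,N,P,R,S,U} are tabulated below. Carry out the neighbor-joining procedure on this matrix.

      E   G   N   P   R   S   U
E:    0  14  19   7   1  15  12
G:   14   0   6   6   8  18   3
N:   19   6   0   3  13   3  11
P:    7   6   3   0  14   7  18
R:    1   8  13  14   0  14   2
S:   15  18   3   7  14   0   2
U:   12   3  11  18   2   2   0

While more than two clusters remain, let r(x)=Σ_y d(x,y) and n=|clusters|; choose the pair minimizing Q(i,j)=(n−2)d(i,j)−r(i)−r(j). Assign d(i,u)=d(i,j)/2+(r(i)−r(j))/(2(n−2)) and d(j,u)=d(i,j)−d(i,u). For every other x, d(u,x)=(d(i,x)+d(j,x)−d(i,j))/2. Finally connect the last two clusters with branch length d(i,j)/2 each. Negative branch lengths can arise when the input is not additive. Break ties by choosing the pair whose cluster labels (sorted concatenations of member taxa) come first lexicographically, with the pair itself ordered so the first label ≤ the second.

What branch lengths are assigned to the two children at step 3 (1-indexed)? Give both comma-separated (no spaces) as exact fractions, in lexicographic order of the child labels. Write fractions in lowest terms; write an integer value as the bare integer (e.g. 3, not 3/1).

iteration 1: select E,R (d=1, Q=-115); attach at lengths (21/10, -11/10); label the merged cluster ER
  updated: d(ER,G)=21/2, d(ER,N)=31/2, d(ER,P)=10, d(ER,S)=14, d(ER,U)=13/2
iteration 2: select S,U (d=2, Q=-153/2); attach at lengths (23/16, 9/16); label the merged cluster SU
  updated: d(ER,SU)=37/4, d(G,SU)=19/2, d(N,SU)=6, d(P,SU)=23/2
iteration 3: select ER,SU (d=37/4, Q=-215/4); attach at lengths (49/8, 25/8); label the merged cluster ERSU
  updated: d(ERSU,G)=43/8, d(ERSU,N)=49/8, d(ERSU,P)=49/8
iteration 4: select ERSU,G (d=43/8, Q=-97/4); attach at lengths (11/4, 21/8); label the merged cluster EGRSU
  updated: d(EGRSU,N)=27/8, d(EGRSU,P)=27/8
iteration 5: select EGRSU,N (d=27/8, Q=-39/4); attach at lengths (15/8, 3/2); label the merged cluster EGNRSU
  updated: d(EGNRSU,P)=3/2
iteration 6: select EGNRSU,P (d=3/2); attach at lengths (3/4, 3/4); label the merged cluster EGNPRSU
final tree: (((((E:21/10,R:-11/10):49/8,(S:23/16,U:9/16):25/8):11/4,G:21/8):15/8,N:3/2):3/4,P:3/4)
total length: 45/2

49/8,25/8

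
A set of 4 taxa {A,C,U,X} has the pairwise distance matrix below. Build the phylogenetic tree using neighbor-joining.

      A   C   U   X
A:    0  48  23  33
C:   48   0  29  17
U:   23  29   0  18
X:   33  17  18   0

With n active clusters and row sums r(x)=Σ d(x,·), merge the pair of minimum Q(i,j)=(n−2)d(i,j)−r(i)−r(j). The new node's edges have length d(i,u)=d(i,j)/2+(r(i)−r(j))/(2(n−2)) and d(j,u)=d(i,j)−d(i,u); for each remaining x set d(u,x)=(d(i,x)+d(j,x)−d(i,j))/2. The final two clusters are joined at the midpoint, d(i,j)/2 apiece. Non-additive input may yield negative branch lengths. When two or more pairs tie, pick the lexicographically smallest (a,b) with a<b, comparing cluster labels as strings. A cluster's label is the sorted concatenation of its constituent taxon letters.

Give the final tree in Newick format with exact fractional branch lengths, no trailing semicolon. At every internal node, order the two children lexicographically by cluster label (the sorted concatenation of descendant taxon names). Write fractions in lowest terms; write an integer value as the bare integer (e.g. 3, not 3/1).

1. join A+U (d=23, Q=-128) ⇒ AU; edges |A|=20, |U|=3
  updated: d(AU,C)=27, d(AU,X)=14
2. join AU+C (d=27, Q=-58) ⇒ ACU; edges |AU|=12, |C|=15
  updated: d(ACU,X)=2
3. join ACU+X (d=2) ⇒ ACUX; edges |ACU|=1, |X|=1
final tree: (((A:20,U:3):12,C:15):1,X:1)
total length: 52

(((A:20,U:3):12,C:15):1,X:1)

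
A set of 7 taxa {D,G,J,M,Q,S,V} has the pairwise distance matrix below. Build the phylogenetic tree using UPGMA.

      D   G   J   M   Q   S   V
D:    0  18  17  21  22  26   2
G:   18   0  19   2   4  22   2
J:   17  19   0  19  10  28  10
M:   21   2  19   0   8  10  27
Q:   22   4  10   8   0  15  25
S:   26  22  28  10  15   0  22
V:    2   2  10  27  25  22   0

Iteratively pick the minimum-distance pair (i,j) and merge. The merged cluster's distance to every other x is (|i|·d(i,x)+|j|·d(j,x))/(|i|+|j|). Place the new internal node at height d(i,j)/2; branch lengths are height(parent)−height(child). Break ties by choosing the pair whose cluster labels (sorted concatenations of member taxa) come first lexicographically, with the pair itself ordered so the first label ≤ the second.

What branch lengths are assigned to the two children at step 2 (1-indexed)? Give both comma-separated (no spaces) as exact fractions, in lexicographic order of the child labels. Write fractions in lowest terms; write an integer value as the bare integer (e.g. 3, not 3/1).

1,1

step 1: merge (D,V) at d=2; branch lengths D→1, V→1; new cluster DV
  updated: d(DV,G)=10, d(DV,J)=27/2, d(DV,M)=24, d(DV,Q)=47/2, d(DV,S)=24
step 2: merge (G,M) at d=2; branch lengths G→1, M→1; new cluster GM
  updated: d(DV,GM)=17, d(GM,J)=19, d(GM,Q)=6, d(GM,S)=16
step 3: merge (GM,Q) at d=6; branch lengths GM→2, Q→3; new cluster GMQ
  updated: d(DV,GMQ)=115/6, d(GMQ,J)=16, d(GMQ,S)=47/3
step 4: merge (DV,J) at d=27/2; branch lengths DV→23/4, J→27/4; new cluster DJV
  updated: d(DJV,GMQ)=163/9, d(DJV,S)=76/3
step 5: merge (GMQ,S) at d=47/3; branch lengths GMQ→29/6, S→47/6; new cluster GMQS
  updated: d(DJV,GMQS)=239/12
step 6: merge (DJV,GMQS) at d=239/12; branch lengths DJV→77/24, GMQS→17/8; new cluster DGJMQSV
final tree: (((D:1,V:1):23/4,J:27/4):77/24,(((G:1,M:1):2,Q:3):29/6,S:47/6):17/8)
total length: 79/2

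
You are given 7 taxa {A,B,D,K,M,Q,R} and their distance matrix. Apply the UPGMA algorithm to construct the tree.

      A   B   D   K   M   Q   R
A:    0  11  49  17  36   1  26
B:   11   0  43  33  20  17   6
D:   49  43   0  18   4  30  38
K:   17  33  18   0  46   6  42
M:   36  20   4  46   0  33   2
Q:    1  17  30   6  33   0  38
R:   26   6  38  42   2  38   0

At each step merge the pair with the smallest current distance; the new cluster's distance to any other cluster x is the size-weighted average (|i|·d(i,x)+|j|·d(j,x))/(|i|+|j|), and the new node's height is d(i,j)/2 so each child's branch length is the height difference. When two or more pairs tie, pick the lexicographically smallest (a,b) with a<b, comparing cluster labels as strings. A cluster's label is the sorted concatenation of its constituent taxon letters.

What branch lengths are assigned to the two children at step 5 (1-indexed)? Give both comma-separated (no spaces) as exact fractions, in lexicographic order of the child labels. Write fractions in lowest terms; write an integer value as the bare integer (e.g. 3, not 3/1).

23/3,85/6

1. join A+Q (d=1) ⇒ AQ; edges |A|=1/2, |Q|=1/2
  updated: d(AQ,B)=14, d(AQ,D)=79/2, d(AQ,K)=23/2, d(AQ,M)=69/2, d(AQ,R)=32
2. join M+R (d=2) ⇒ MR; edges |M|=1, |R|=1
  updated: d(AQ,MR)=133/4, d(B,MR)=13, d(D,MR)=21, d(K,MR)=44
3. join AQ+K (d=23/2) ⇒ AKQ; edges |AQ|=21/4, |K|=23/4
  updated: d(AKQ,B)=61/3, d(AKQ,D)=97/3, d(AKQ,MR)=221/6
4. join B+MR (d=13) ⇒ BMR; edges |B|=13/2, |MR|=11/2
  updated: d(AKQ,BMR)=94/3, d(BMR,D)=85/3
5. join BMR+D (d=85/3) ⇒ BDMR; edges |BMR|=23/3, |D|=85/6
  updated: d(AKQ,BDMR)=379/12
6. join AKQ+BDMR (d=379/12) ⇒ ABDKMQR; edges |AKQ|=241/24, |BDMR|=13/8
final tree: (((A:1/2,Q:1/2):21/4,K:23/4):241/24,((B:13/2,(M:1,R:1):11/2):23/3,D:85/6):13/8)
total length: 119/2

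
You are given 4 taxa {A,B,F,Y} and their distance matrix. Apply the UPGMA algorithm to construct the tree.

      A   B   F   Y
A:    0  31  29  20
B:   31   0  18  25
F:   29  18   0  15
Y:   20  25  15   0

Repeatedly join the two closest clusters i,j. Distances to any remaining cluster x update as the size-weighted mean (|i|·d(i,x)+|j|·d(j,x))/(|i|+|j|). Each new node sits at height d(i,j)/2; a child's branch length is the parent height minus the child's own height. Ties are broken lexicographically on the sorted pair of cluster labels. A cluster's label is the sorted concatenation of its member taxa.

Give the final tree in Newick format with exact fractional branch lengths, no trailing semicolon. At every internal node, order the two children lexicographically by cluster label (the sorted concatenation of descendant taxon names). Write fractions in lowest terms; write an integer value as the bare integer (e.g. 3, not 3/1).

(A:40/3,(B:43/4,(F:15/2,Y:15/2):13/4):31/12)

iteration 1: select F,Y (d=15); attach at lengths (15/2, 15/2); label the merged cluster FY
  updated: d(A,FY)=49/2, d(B,FY)=43/2
iteration 2: select B,FY (d=43/2); attach at lengths (43/4, 13/4); label the merged cluster BFY
  updated: d(A,BFY)=80/3
iteration 3: select A,BFY (d=80/3); attach at lengths (40/3, 31/12); label the merged cluster ABFY
final tree: (A:40/3,(B:43/4,(F:15/2,Y:15/2):13/4):31/12)
total length: 539/12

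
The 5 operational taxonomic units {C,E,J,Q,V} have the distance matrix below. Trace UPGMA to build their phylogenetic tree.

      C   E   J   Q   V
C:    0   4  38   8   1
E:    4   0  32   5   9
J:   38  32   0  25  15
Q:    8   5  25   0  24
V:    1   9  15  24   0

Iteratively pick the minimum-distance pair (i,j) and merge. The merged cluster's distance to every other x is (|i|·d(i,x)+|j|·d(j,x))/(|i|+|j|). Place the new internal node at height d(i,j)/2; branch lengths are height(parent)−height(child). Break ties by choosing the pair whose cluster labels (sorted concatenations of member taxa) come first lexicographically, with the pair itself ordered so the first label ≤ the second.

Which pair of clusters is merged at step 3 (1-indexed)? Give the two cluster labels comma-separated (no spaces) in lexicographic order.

1. join C+V (d=1) ⇒ CV; edges |C|=1/2, |V|=1/2
  updated: d(CV,E)=13/2, d(CV,J)=53/2, d(CV,Q)=16
2. join E+Q (d=5) ⇒ EQ; edges |E|=5/2, |Q|=5/2
  updated: d(CV,EQ)=45/4, d(EQ,J)=57/2
3. join CV+EQ (d=45/4) ⇒ CEQV; edges |CV|=41/8, |EQ|=25/8
  updated: d(CEQV,J)=55/2
4. join CEQV+J (d=55/2) ⇒ CEJQV; edges |CEQV|=65/8, |J|=55/4
final tree: (((C:1/2,V:1/2):41/8,(E:5/2,Q:5/2):25/8):65/8,J:55/4)
total length: 289/8

CV,EQ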